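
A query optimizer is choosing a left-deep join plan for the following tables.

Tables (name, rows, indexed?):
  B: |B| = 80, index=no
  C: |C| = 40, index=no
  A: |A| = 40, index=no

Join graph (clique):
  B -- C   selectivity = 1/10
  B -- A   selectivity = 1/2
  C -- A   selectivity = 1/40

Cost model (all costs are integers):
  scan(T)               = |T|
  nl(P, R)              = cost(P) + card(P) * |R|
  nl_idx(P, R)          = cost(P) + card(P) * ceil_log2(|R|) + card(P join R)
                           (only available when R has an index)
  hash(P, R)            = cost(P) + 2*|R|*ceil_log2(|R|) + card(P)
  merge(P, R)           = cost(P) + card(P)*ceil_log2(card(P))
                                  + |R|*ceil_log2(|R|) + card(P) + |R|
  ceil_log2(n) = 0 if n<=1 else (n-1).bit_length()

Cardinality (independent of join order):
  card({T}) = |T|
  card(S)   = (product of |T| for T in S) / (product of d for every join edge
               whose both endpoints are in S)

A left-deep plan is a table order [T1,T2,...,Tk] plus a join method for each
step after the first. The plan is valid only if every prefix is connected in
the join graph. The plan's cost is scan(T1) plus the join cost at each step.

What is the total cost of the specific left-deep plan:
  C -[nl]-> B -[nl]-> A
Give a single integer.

16040

step 1: scan C: cost=40, card=40
step 2: join B via nl
    card(P join B) = 40*80/(10) = 320
    cost = 40 + 40*80 = 3240
step 3: join A via nl
    card(P join A) = 320*40/(2*40) = 160
    cost = 3240 + 320*40 = 16040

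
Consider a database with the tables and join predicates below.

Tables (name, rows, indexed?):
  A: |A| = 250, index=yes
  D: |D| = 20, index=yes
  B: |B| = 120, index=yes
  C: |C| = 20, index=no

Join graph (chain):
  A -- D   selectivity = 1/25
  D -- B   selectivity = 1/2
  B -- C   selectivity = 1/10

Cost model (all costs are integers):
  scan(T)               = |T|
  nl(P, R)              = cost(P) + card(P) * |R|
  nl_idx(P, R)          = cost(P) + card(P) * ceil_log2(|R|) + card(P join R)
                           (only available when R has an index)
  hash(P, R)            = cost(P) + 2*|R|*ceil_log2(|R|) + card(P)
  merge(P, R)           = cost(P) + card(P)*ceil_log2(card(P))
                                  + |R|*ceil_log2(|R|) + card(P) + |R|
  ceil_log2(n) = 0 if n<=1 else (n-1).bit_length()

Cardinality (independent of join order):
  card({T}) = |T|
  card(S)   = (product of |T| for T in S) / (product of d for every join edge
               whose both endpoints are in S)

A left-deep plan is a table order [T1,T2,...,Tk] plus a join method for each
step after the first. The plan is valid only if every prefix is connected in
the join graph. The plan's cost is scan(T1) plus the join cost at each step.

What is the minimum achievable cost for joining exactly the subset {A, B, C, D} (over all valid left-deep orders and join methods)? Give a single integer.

7240

Selinger DP over subsets of {A,B,C,D}:
  {A}: scan cost=250, card=250
  {D}: scan cost=20, card=20
  {B}: scan cost=120, card=120
  {C}: scan cost=20, card=20
  {AD}: card=200; try (A,nl_idx)→380, (D,hash)→700, (D,nl_idx)→1700, (A,merge)→2390, (D,merge)→2620, (A,hash)→4040 …(+2); best=380 via (A,nl_idx)
  {BD}: card=1200; try (D,hash)→440, (B,merge)→1100, (D,merge)→1200, (B,nl_idx)→1360, (B,hash)→1720, (D,nl_idx)→1920 …(+2); best=440 via (D,hash)
  {BC}: card=240; try (B,nl_idx)→400, (C,hash)→440, (B,merge)→1100, (C,merge)→1200, (B,hash)→1720, (B,nl)→2420 …(+1); best=400 via (B,nl_idx)
  {ABD}: card=12000; try (B,hash)→2260, (B,merge)→3140, (A,hash)→5640, (B,nl_idx)→13780, (A,merge)→17090, (A,nl_idx)→22040 …(+2); best=2260 via (B,hash)
  {BCD}: card=2400; try (D,hash)→840, (C,hash)→1840, (D,merge)→2680, (D,nl_idx)→4000, (D,nl)→5200, (C,merge)→14960 …(+1); best=840 via (D,hash)
  {ABCD}: card=24000; try (A,hash)→7240, (C,hash)→14460, (A,merge)→34290, (A,nl_idx)→44040, (C,merge)→182380, (C,nl)→242260 …(+1); best=7240 via (A,hash)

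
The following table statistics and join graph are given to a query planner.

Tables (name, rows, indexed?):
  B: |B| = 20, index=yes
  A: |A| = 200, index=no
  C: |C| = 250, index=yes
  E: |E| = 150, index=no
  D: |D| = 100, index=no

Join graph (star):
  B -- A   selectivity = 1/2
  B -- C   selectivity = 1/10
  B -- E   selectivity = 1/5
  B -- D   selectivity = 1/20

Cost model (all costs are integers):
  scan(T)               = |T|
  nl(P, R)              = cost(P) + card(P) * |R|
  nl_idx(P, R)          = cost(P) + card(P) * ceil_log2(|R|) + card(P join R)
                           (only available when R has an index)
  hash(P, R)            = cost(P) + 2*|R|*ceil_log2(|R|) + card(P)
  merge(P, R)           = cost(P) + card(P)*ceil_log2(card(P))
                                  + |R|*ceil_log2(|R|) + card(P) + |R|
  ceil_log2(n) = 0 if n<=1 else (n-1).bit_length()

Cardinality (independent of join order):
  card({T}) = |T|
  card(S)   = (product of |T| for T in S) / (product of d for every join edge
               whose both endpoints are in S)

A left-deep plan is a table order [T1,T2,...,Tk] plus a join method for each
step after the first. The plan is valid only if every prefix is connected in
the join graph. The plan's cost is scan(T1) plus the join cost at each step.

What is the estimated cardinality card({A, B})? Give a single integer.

2000

Tables in S: A(200), B(20)
Edges inside S: B-A(d=2)
numerator = 200 * 20 = 4000
denominator = 2 = 2
card(S) = 4000 / 2 = 2000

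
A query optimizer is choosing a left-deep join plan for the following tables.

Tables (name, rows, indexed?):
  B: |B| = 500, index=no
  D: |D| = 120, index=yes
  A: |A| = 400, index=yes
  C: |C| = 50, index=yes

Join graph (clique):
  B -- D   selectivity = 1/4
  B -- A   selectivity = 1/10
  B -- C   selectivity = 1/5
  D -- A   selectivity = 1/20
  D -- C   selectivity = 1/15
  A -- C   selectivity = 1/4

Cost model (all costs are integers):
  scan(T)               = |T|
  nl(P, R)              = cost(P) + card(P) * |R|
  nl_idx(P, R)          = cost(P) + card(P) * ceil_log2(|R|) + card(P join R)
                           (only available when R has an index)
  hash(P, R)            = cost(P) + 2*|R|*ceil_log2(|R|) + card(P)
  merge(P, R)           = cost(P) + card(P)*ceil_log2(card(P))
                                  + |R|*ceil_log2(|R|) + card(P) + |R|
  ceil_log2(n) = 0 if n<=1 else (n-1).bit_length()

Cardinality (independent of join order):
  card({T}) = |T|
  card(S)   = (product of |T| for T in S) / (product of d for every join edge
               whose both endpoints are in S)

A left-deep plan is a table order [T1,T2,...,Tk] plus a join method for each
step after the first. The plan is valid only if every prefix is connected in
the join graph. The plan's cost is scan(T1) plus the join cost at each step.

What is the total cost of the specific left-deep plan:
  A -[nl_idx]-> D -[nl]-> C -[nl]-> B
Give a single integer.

step 1: scan A: cost=400, card=400
step 2: join D via nl_idx
    card(P join D) = 400*120/(20) = 2400
    cost = 400 + 400*7 + 2400 = 5600
step 3: join C via nl
    card(P join C) = 2400*50/(15*4) = 2000
    cost = 5600 + 2400*50 = 125600
step 4: join B via nl
    card(P join B) = 2000*500/(4*10*5) = 5000
    cost = 125600 + 2000*500 = 1125600

1125600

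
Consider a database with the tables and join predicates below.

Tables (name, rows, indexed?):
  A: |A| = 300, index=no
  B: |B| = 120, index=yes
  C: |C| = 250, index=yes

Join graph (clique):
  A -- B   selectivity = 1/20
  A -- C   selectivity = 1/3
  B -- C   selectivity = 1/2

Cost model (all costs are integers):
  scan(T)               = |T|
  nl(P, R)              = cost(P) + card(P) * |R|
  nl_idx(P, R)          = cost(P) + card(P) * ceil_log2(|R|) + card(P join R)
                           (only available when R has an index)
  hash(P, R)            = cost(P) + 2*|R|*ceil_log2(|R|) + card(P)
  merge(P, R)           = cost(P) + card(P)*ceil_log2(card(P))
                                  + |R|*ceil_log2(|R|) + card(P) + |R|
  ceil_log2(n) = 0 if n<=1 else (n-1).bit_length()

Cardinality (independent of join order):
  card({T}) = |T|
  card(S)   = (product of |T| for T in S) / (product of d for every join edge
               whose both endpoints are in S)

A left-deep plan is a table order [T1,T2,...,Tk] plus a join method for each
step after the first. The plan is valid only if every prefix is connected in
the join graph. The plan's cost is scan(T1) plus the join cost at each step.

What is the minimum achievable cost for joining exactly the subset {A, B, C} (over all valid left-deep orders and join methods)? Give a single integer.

Selinger DP over subsets of {A,B,C}:
  {A}: scan cost=300, card=300
  {B}: scan cost=120, card=120
  {C}: scan cost=250, card=250
  {AB}: card=1800; try (B,hash)→2280, (A,merge)→4080, (B,nl_idx)→4200, (B,merge)→4260, (A,hash)→5640, (A,nl)→36120 …(+1); best=2280 via (B,hash)
  {AC}: card=25000; try (C,hash)→4600, (A,merge)→5500, (C,merge)→5550, (A,hash)→5900, (C,nl_idx)→27700, (A,nl)→75250 …(+1); best=4600 via (C,hash)
  {BC}: card=15000; try (B,hash)→2180, (C,merge)→3330, (B,merge)→3460, (C,hash)→4240, (C,nl_idx)→16080, (B,nl_idx)→17000 …(+2); best=2180 via (B,hash)
  {ABC}: card=75000; try (C,hash)→8080, (A,hash)→22580, (C,merge)→26130, (B,hash)→31280, (C,nl_idx)→91680, (A,merge)→230180 …(+5); best=8080 via (C,hash)

8080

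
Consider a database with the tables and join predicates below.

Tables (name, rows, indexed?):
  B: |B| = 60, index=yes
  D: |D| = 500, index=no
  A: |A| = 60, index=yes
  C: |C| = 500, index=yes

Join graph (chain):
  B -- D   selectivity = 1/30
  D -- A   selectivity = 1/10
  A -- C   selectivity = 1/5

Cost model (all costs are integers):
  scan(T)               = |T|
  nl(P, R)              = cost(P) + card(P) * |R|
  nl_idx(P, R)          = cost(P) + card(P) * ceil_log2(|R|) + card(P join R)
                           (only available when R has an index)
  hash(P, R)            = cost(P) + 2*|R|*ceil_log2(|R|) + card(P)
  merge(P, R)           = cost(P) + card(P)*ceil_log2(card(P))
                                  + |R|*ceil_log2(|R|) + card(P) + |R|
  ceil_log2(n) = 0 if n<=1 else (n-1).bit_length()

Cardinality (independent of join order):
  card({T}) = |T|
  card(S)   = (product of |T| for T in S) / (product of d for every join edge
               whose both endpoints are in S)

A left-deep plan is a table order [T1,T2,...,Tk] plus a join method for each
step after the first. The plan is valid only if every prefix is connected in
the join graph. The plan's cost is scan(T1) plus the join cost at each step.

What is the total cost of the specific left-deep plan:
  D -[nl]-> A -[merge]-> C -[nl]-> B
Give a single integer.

step 1: scan D: cost=500, card=500
step 2: join A via nl
    card(P join A) = 500*60/(10) = 3000
    cost = 500 + 500*60 = 30500
step 3: join C via merge
    card(P join C) = 3000*500/(5) = 300000
    cost = 30500 + 3000*12 + 500*9 + 3000 + 500 = 74500
step 4: join B via nl
    card(P join B) = 300000*60/(30) = 600000
    cost = 74500 + 300000*60 = 18074500

18074500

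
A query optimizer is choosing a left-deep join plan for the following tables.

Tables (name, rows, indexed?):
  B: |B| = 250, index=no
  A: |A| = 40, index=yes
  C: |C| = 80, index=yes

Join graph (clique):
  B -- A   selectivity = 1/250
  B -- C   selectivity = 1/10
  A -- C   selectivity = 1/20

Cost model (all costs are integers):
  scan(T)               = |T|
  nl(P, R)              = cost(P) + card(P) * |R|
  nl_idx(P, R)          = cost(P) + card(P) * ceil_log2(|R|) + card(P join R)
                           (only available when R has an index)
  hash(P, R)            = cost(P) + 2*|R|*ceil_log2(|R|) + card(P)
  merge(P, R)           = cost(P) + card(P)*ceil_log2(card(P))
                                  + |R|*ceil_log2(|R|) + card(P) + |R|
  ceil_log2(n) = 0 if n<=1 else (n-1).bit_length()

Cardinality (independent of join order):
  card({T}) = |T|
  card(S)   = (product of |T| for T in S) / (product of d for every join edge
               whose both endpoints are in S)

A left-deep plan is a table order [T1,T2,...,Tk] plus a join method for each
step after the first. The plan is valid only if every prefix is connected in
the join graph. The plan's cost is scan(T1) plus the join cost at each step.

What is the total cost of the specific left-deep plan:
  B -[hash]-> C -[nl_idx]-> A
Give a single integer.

step 1: scan B: cost=250, card=250
step 2: join C via hash
    card(P join C) = 250*80/(10) = 2000
    cost = 250 + 2*80*7 + 250 = 1620
step 3: join A via nl_idx
    card(P join A) = 2000*40/(250*20) = 16
    cost = 1620 + 2000*6 + 16 = 13636

13636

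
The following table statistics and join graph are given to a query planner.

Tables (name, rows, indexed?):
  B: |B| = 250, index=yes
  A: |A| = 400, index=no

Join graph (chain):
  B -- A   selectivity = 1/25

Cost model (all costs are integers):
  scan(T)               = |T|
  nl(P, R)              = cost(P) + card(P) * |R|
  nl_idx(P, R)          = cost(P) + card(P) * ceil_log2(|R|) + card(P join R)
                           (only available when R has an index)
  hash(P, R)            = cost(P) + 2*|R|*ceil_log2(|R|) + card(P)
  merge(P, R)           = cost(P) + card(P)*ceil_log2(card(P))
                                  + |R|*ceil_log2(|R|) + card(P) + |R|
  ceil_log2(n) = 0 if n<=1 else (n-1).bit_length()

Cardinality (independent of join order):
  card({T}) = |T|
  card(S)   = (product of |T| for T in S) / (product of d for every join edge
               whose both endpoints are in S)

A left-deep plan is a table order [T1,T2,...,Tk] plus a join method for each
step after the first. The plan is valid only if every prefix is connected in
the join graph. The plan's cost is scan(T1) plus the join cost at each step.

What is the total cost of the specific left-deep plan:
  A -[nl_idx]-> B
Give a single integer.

7600

step 1: scan A: cost=400, card=400
step 2: join B via nl_idx
    card(P join B) = 400*250/(25) = 4000
    cost = 400 + 400*8 + 4000 = 7600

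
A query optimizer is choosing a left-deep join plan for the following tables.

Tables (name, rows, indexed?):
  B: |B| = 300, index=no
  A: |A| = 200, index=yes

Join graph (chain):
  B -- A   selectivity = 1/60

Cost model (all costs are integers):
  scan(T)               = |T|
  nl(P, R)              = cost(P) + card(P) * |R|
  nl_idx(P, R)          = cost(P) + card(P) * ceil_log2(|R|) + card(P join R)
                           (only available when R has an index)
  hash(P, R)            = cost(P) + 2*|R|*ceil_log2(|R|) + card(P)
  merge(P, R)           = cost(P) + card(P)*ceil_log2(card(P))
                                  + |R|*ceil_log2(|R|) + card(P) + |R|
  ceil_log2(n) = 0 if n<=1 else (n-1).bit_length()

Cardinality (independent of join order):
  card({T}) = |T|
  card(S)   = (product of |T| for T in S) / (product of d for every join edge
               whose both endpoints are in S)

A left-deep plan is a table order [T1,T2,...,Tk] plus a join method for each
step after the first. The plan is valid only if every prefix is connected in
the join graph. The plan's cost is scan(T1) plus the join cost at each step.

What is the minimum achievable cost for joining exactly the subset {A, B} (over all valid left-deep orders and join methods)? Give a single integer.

3700

Selinger DP over subsets of {A,B}:
  {B}: scan cost=300, card=300
  {A}: scan cost=200, card=200
  {AB}: card=1000; try (A,nl_idx)→3700, (A,hash)→3800, (B,merge)→5000, (A,merge)→5100, (B,hash)→5800, (B,nl)→60200 …(+1); best=3700 via (A,nl_idx)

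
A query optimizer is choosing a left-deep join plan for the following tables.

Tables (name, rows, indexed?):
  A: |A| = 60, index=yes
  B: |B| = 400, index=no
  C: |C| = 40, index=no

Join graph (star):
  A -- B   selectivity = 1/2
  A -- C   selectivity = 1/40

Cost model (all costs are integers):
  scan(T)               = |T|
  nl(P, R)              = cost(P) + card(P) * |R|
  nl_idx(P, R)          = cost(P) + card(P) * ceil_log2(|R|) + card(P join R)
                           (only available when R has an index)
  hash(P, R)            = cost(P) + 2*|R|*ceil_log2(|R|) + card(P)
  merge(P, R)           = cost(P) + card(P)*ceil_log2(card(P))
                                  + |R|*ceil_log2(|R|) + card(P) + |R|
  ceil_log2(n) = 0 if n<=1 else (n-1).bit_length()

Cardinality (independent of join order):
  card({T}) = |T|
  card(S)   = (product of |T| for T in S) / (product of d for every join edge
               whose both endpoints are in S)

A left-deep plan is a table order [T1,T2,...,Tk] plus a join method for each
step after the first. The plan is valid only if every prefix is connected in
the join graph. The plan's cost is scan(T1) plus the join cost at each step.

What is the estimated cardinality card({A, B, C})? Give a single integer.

Tables in S: A(60), B(400), C(40)
Edges inside S: A-B(d=2), A-C(d=40)
numerator = 60 * 400 * 40 = 960000
denominator = 2 * 40 = 80
card(S) = 960000 / 80 = 12000

12000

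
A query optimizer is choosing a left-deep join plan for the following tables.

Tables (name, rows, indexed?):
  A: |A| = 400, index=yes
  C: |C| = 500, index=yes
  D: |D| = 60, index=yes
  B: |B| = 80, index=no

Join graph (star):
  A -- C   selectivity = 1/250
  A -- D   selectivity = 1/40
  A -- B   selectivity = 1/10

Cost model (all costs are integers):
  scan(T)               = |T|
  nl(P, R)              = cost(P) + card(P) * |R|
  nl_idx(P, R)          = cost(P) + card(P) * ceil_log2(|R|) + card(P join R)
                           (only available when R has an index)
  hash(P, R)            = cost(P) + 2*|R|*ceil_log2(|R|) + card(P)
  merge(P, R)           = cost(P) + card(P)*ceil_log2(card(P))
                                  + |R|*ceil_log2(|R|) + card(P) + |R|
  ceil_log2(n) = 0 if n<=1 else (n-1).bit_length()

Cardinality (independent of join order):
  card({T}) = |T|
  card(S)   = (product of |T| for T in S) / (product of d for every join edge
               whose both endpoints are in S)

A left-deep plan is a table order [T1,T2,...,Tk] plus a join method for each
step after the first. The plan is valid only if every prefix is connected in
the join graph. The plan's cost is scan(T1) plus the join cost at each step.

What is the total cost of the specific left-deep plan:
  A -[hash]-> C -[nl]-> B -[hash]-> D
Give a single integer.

80920

step 1: scan A: cost=400, card=400
step 2: join C via hash
    card(P join C) = 400*500/(250) = 800
    cost = 400 + 2*500*9 + 400 = 9800
step 3: join B via nl
    card(P join B) = 800*80/(10) = 6400
    cost = 9800 + 800*80 = 73800
step 4: join D via hash
    card(P join D) = 6400*60/(40) = 9600
    cost = 73800 + 2*60*6 + 6400 = 80920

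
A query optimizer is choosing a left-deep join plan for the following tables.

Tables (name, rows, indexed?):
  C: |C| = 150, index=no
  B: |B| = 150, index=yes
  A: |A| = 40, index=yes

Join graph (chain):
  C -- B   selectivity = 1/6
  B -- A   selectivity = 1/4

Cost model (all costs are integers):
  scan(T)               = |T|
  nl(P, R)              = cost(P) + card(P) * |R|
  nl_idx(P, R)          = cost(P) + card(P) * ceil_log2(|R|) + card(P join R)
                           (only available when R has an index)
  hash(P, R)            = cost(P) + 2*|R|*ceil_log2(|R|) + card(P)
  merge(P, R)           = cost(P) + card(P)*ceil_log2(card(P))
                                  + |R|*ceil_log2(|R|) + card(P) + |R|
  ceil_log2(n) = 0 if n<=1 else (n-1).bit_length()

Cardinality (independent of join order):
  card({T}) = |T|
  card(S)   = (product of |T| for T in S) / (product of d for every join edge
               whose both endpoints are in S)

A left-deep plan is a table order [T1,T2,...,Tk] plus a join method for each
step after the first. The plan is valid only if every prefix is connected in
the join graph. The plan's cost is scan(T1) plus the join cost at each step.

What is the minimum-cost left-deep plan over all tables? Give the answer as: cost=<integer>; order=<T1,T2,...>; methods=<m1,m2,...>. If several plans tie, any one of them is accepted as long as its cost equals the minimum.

Selinger DP (subsets sized 1..n):
  {C}: scan cost=150, card=150
  {B}: scan cost=150, card=150
  {A}: scan cost=40, card=40
  {BC}: card=3750; try (C,hash)→2700, (B,hash)→2700, (C,merge)→2850, (B,merge)→2850, (B,nl_idx)→5100, (C,nl)→22650 …(+1); best=2700 via (C,hash)
  {AB}: card=1500; try (A,hash)→780, (B,merge)→1670, (A,merge)→1780, (B,nl_idx)→1860, (B,hash)→2480, (A,nl_idx)→2550 …(+2); best=780 via (A,hash)
  {ABC}: card=37500; try (C,hash)→4680, (A,hash)→6930, (C,merge)→20130, (A,merge)→51730, (A,nl_idx)→62700, (A,nl)→152700 …(+1); best=4680 via (C,hash)

cost=4680; order=B,A,C; methods=hash,hash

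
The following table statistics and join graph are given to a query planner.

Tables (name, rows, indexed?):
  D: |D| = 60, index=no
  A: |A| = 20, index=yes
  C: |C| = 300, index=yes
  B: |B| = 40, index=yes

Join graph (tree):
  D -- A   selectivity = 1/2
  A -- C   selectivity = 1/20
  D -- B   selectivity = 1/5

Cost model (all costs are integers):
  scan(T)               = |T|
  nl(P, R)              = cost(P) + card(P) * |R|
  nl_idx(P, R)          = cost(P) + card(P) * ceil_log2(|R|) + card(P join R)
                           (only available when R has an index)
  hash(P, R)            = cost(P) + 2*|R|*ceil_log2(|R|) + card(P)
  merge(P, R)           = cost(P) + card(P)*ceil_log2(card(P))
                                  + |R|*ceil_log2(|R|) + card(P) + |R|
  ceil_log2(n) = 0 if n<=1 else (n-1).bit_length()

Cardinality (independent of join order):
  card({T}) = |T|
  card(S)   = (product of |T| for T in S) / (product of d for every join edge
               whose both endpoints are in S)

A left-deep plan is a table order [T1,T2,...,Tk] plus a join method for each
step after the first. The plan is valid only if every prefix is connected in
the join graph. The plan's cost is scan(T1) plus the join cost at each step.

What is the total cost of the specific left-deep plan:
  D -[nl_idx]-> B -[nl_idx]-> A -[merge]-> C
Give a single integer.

78300

step 1: scan D: cost=60, card=60
step 2: join B via nl_idx
    card(P join B) = 60*40/(5) = 480
    cost = 60 + 60*6 + 480 = 900
step 3: join A via nl_idx
    card(P join A) = 480*20/(2) = 4800
    cost = 900 + 480*5 + 4800 = 8100
step 4: join C via merge
    card(P join C) = 4800*300/(20) = 72000
    cost = 8100 + 4800*13 + 300*9 + 4800 + 300 = 78300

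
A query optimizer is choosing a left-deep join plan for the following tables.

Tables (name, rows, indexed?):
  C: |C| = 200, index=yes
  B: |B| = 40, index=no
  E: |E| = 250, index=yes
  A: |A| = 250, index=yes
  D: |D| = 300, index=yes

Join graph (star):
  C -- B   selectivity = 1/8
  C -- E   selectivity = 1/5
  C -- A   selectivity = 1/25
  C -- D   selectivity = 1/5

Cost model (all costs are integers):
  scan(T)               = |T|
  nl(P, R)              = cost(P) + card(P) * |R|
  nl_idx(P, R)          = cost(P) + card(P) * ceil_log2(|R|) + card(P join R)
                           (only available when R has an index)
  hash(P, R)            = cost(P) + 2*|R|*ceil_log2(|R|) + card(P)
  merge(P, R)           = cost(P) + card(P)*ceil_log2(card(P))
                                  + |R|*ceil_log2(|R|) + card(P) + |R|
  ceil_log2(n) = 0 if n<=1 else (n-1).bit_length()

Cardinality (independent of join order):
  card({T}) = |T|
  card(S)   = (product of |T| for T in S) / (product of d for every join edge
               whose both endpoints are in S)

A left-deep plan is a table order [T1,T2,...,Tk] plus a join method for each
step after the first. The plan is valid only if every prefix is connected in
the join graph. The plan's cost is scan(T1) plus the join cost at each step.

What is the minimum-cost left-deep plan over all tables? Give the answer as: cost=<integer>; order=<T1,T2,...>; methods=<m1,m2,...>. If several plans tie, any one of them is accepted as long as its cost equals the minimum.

cost=525280; order=C,B,A,E,D; methods=hash,hash,hash,hash

Selinger DP (subsets sized 1..n):
  {C}: scan cost=200, card=200
  {B}: scan cost=40, card=40
  {E}: scan cost=250, card=250
  {A}: scan cost=250, card=250
  {D}: scan cost=300, card=300
  {BC}: card=1000; try (B,hash)→880, (C,nl_idx)→1360, (C,merge)→2120, (B,merge)→2280, (C,hash)→3280, (C,nl)→8040 …(+1); best=880 via (B,hash)
  {CE}: card=10000; try (C,hash)→3700, (E,merge)→4250, (C,merge)→4300, (E,hash)→4400, (E,nl_idx)→11800, (C,nl_idx)→12250 …(+2); best=3700 via (C,hash)
  {AC}: card=2000; try (C,hash)→3700, (A,nl_idx)→3800, (C,nl_idx)→4250, (A,merge)→4250, (C,merge)→4300, (A,hash)→4400 …(+2); best=3700 via (C,hash)
  {CD}: card=12000; try (C,hash)→3800, (D,merge)→5000, (C,merge)→5100, (D,hash)→5800, (D,nl_idx)→14000, (C,nl_idx)→14700 …(+2); best=3800 via (C,hash)
  {BCE}: card=50000; try (E,hash)→5880, (E,merge)→14130, (B,hash)→14180, (E,nl_idx)→58880, (B,merge)→153980, (E,nl)→250880 …(+1); best=5880 via (E,hash)
  {ABC}: card=10000; try (A,hash)→5880, (B,hash)→6180, (A,merge)→14130, (A,nl_idx)→18880, (B,merge)→27980, (B,nl)→83700 …(+1); best=5880 via (A,hash)
  {BCD}: card=60000; try (D,hash)→7280, (D,merge)→14880, (B,hash)→16280, (D,nl_idx)→69880, (B,merge)→184080, (D,nl)→300880 …(+1); best=7280 via (D,hash)
  {ACE}: card=100000; try (E,hash)→9700, (A,hash)→17700, (E,merge)→29950, (E,nl_idx)→119700, (A,merge)→155950, (A,nl_idx)→183700 …(+2); best=9700 via (E,hash)
  {CDE}: card=600000; try (D,hash)→19100, (E,hash)→19800, (D,merge)→156700, (E,merge)→186050, (D,nl_idx)→693700, (E,nl_idx)→699800 …(+2); best=19100 via (D,hash)
  {ACD}: card=120000; try (D,hash)→11100, (A,hash)→19800, (D,merge)→30700, (D,nl_idx)→141700, (A,merge)→186050, (A,nl_idx)→219800 …(+2); best=11100 via (D,hash)
  {ABCE}: card=500000; try (E,hash)→19880, (A,hash)→59880, (B,hash)→110180, (E,merge)→158130, (E,nl_idx)→585880, (A,merge)→858130 …(+5); best=19880 via (E,hash)
  {BCDE}: card=3000000; try (D,hash)→61280, (E,hash)→71280, (B,hash)→619580, (D,merge)→858880, (E,merge)→1029530, (D,nl_idx)→3455880 …(+5); best=61280 via (D,hash)
  {ABCD}: card=600000; try (D,hash)→21280, (A,hash)→71280, (B,hash)→131580, (D,merge)→158880, (D,nl_idx)→695880, (A,merge)→1029530 …(+5); best=21280 via (D,hash)
  {ACDE}: card=6000000; try (D,hash)→115100, (E,hash)→135100, (A,hash)→623100, (D,merge)→1812700, (E,merge)→2173350, (D,nl_idx)→6909700 …(+6); best=115100 via (D,hash)
  {ABCDE}: card=30000000; try (D,hash)→525280, (E,hash)→625280, (A,hash)→3065280, (B,hash)→6115580, (D,merge)→10022880, (E,merge)→12623530 …(+9); best=525280 via (D,hash)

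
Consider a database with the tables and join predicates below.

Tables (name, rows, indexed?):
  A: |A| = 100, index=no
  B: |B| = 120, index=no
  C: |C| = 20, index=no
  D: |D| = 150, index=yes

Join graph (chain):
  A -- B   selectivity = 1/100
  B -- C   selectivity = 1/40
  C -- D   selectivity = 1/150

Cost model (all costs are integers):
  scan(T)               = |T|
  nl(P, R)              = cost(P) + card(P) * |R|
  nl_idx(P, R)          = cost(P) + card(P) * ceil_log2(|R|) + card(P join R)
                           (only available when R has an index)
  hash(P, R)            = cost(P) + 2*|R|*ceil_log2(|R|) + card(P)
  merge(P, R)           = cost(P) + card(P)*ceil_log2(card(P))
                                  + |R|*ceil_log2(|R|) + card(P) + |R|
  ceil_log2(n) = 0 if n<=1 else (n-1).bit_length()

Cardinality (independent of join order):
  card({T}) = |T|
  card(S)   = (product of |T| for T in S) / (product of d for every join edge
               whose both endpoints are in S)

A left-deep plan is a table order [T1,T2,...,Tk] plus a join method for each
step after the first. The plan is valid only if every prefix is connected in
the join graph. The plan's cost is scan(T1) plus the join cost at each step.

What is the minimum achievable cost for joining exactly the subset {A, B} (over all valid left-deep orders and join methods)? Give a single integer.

Selinger DP over subsets of {A,B}:
  {A}: scan cost=100, card=100
  {B}: scan cost=120, card=120
  {AB}: card=120; try (A,hash)→1640, (B,merge)→1860, (B,hash)→1880, (A,merge)→1880, (B,nl)→12100, (A,nl)→12120; best=1640 via (A,hash)

1640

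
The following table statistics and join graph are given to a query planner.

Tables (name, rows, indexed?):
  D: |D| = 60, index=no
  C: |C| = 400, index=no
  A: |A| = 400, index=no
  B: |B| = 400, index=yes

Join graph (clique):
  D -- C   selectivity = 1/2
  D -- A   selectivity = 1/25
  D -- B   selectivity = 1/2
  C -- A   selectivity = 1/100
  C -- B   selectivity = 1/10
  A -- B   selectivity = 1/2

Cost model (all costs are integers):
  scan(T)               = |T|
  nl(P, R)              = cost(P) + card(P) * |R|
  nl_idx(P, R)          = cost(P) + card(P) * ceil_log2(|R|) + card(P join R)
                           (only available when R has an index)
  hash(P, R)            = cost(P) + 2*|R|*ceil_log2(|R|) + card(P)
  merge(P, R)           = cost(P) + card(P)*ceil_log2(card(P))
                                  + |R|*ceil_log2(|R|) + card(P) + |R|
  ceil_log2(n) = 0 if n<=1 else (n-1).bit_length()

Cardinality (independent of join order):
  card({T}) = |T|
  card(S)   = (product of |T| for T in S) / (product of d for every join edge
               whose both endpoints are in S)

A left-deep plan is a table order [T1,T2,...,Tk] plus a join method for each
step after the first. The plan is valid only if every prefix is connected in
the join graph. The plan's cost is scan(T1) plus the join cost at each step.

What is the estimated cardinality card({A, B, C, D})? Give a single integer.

Tables in S: A(400), B(400), C(400), D(60)
Edges inside S: D-C(d=2), D-A(d=25), D-B(d=2), C-A(d=100), C-B(d=10), A-B(d=2)
numerator = 400 * 400 * 400 * 60 = 3840000000
denominator = 2 * 25 * 2 * 100 * 10 * 2 = 200000
card(S) = 3840000000 / 200000 = 19200

19200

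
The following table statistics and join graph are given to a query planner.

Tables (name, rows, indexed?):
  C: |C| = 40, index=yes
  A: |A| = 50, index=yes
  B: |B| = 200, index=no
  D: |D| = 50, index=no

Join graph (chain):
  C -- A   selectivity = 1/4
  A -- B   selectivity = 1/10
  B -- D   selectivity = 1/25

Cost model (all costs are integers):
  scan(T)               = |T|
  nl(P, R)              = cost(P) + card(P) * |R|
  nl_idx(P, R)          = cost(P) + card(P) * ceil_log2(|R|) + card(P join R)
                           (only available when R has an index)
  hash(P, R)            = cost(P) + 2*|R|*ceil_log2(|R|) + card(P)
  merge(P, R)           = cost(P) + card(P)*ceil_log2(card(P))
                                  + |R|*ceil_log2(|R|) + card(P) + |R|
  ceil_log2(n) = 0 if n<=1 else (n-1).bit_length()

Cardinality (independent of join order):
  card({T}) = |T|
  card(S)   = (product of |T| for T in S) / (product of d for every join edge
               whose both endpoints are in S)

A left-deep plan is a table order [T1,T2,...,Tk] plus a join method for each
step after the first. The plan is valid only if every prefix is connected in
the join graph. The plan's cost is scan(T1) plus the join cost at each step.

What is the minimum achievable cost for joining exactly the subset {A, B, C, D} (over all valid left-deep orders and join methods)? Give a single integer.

Selinger DP over subsets of {A,B,C,D}:
  {C}: scan cost=40, card=40
  {A}: scan cost=50, card=50
  {B}: scan cost=200, card=200
  {D}: scan cost=50, card=50
  {AC}: card=500; try (C,hash)→580, (A,merge)→670, (C,merge)→680, (A,hash)→680, (A,nl_idx)→780, (C,nl_idx)→850 …(+2); best=580 via (C,hash)
  {AB}: card=1000; try (A,hash)→1000, (B,merge)→2200, (A,merge)→2350, (A,nl_idx)→2400, (B,hash)→3300, (B,nl)→10050 …(+1); best=1000 via (A,hash)
  {BD}: card=400; try (D,hash)→1000, (B,merge)→2200, (D,merge)→2350, (B,hash)→3300, (B,nl)→10050, (D,nl)→10200; best=1000 via (D,hash)
  {ABC}: card=10000; try (C,hash)→2480, (B,hash)→4280, (B,merge)→7380, (C,merge)→12280, (C,nl_idx)→17000, (C,nl)→41000 …(+1); best=2480 via (C,hash)
  {ABD}: card=2000; try (A,hash)→2000, (D,hash)→2600, (A,merge)→5350, (A,nl_idx)→5400, (D,merge)→12350, (A,nl)→21000 …(+1); best=2000 via (A,hash)
  {ABCD}: card=20000; try (C,hash)→4480, (D,hash)→13080, (C,merge)→26280, (C,nl_idx)→34000, (C,nl)→82000, (D,merge)→152830 …(+1); best=4480 via (C,hash)

4480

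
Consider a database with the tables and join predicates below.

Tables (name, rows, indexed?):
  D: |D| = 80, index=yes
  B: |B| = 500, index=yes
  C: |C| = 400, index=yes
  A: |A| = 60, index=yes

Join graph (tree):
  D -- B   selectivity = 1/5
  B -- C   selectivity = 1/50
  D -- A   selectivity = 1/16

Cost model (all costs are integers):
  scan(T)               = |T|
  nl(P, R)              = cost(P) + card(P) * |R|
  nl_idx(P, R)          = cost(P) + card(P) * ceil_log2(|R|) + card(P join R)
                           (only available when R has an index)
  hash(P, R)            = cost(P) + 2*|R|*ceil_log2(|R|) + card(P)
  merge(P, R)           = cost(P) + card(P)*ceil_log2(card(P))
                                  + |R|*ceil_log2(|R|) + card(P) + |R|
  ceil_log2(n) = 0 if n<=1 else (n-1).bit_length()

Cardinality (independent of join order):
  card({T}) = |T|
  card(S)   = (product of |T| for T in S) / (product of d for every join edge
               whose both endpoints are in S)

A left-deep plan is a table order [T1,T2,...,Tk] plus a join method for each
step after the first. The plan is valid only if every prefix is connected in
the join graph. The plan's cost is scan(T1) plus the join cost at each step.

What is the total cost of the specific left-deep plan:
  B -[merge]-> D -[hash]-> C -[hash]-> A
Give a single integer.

86060

step 1: scan B: cost=500, card=500
step 2: join D via merge
    card(P join D) = 500*80/(5) = 8000
    cost = 500 + 500*9 + 80*7 + 500 + 80 = 6140
step 3: join C via hash
    card(P join C) = 8000*400/(50) = 64000
    cost = 6140 + 2*400*9 + 8000 = 21340
step 4: join A via hash
    card(P join A) = 64000*60/(16) = 240000
    cost = 21340 + 2*60*6 + 64000 = 86060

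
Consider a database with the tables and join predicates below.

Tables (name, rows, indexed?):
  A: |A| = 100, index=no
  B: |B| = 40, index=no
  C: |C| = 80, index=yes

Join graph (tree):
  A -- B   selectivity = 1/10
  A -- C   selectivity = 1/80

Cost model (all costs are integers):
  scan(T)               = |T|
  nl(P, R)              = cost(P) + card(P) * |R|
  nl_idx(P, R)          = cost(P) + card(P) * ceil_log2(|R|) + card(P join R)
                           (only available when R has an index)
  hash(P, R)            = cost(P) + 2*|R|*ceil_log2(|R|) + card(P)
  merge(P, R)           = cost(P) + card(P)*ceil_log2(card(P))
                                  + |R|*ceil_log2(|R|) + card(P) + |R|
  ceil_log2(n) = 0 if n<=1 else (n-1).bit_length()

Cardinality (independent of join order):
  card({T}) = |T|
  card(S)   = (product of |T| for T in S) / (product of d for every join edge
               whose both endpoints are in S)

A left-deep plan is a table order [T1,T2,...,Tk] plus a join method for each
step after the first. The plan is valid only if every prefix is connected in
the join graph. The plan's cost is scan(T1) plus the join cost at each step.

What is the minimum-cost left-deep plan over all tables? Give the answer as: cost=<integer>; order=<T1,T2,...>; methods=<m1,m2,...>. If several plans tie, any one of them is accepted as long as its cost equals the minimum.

Selinger DP (subsets sized 1..n):
  {A}: scan cost=100, card=100
  {B}: scan cost=40, card=40
  {C}: scan cost=80, card=80
  {AB}: card=400; try (B,hash)→680, (A,merge)→1120, (B,merge)→1180, (A,hash)→1480, (A,nl)→4040, (B,nl)→4100; best=680 via (B,hash)
  {AC}: card=100; try (C,nl_idx)→900, (C,hash)→1320, (A,merge)→1520, (C,merge)→1540, (A,hash)→1560, (A,nl)→8080 …(+1); best=900 via (C,nl_idx)
  {ABC}: card=400; try (B,hash)→1480, (B,merge)→1980, (C,hash)→2200, (C,nl_idx)→3880, (B,nl)→4900, (C,merge)→5320 …(+1); best=1480 via (B,hash)

cost=1480; order=A,C,B; methods=nl_idx,hash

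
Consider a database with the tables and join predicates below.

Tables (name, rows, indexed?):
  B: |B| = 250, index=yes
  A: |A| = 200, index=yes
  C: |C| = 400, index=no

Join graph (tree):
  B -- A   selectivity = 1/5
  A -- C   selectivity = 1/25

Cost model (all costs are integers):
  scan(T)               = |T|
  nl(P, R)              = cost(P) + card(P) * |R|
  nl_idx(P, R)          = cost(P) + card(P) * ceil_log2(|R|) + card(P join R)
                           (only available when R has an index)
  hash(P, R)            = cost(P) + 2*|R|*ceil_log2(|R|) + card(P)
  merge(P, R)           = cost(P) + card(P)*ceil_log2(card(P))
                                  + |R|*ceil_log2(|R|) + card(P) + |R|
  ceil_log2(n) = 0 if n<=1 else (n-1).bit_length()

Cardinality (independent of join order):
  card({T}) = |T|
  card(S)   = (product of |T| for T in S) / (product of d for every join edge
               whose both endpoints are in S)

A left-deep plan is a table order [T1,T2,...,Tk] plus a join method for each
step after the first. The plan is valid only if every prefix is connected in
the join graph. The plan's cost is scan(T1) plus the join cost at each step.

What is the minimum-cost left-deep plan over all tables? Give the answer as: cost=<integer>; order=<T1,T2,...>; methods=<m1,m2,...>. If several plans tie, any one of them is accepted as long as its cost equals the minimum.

cost=11200; order=C,A,B; methods=hash,hash

Selinger DP (subsets sized 1..n):
  {B}: scan cost=250, card=250
  {A}: scan cost=200, card=200
  {C}: scan cost=400, card=400
  {AB}: card=10000; try (A,hash)→3700, (B,merge)→4250, (A,merge)→4300, (B,hash)→4400, (B,nl_idx)→11800, (A,nl_idx)→12250 …(+2); best=3700 via (A,hash)
  {AC}: card=3200; try (A,hash)→4000, (C,merge)→6000, (A,merge)→6200, (A,nl_idx)→6800, (C,hash)→7600, (C,nl)→80200 …(+1); best=4000 via (A,hash)
  {ABC}: card=160000; try (B,hash)→11200, (C,hash)→20900, (B,merge)→47850, (C,merge)→157700, (B,nl_idx)→189600, (B,nl)→804000 …(+1); best=11200 via (B,hash)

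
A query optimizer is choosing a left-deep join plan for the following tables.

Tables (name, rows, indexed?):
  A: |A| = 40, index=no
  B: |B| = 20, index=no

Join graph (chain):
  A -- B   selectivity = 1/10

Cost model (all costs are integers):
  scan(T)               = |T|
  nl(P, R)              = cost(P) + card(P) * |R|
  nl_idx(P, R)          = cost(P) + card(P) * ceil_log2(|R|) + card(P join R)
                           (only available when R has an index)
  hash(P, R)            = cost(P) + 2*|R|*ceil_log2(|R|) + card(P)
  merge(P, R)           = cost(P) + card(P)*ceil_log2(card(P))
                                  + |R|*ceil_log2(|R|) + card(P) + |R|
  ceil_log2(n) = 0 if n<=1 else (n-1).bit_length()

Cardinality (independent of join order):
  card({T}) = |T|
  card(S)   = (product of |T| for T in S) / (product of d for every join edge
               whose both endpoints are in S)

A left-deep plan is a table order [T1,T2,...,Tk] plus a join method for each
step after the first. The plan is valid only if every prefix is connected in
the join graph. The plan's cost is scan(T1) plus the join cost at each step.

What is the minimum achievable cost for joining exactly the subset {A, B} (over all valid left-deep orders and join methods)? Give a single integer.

280

Selinger DP over subsets of {A,B}:
  {A}: scan cost=40, card=40
  {B}: scan cost=20, card=20
  {AB}: card=80; try (B,hash)→280, (A,merge)→420, (B,merge)→440, (A,hash)→520, (A,nl)→820, (B,nl)→840; best=280 via (B,hash)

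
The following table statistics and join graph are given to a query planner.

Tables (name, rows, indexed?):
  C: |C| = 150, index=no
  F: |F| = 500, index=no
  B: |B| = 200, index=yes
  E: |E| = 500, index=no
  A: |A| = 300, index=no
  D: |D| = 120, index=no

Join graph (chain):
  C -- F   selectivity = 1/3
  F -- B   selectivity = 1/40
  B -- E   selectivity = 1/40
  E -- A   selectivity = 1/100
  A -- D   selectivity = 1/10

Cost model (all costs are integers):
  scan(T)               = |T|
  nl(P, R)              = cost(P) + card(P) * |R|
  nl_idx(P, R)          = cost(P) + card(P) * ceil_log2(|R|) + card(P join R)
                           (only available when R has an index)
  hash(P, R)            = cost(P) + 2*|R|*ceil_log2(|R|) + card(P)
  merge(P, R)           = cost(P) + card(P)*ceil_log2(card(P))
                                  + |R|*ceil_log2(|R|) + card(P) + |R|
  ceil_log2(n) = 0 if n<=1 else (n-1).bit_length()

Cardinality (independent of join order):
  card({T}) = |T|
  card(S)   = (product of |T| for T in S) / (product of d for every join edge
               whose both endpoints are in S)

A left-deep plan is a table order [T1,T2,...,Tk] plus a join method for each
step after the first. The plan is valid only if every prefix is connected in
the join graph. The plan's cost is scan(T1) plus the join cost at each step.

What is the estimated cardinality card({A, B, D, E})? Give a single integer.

90000

Tables in S: A(300), B(200), D(120), E(500)
Edges inside S: B-E(d=40), E-A(d=100), A-D(d=10)
numerator = 300 * 200 * 120 * 500 = 3600000000
denominator = 40 * 100 * 10 = 40000
card(S) = 3600000000 / 40000 = 90000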